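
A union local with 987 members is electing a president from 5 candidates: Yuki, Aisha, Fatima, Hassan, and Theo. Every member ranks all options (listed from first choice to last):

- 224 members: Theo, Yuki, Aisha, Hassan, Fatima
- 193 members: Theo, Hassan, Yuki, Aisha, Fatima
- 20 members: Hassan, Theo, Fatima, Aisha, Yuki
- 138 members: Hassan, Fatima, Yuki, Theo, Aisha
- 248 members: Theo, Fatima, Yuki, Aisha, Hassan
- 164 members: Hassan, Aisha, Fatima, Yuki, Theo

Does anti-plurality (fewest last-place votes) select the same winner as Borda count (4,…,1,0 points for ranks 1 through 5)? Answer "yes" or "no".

Anti-plurality — last-place votes: Yuki 20, Aisha 138, Fatima 417, Hassan 248, Theo 164. Winner: Yuki.
Borda — scores: Yuki 1994, Aisha 1401, Fatima 1526, Hassan 2091, Theo 2858. Winner: Theo.
The two methods disagree.

no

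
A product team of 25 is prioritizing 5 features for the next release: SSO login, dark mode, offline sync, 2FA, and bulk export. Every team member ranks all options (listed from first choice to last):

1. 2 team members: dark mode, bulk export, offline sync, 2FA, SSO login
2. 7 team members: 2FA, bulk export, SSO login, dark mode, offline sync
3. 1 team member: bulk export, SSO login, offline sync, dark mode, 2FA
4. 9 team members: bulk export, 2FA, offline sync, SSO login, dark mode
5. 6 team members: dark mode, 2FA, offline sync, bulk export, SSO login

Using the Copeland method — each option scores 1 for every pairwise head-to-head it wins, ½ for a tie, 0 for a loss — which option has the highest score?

2FA

SSO login: beats dark mode; loses to offline sync, 2FA, and bulk export → score 1.
dark mode: beats offline sync; loses to SSO login, 2FA, and bulk export → score 1.
offline sync: beats SSO login; loses to dark mode, 2FA, and bulk export → score 1.
2FA: beats SSO login, dark mode, offline sync, and bulk export → score 4.
bulk export: beats SSO login, dark mode, and offline sync; loses to 2FA → score 3.
2FA has the best pairwise record.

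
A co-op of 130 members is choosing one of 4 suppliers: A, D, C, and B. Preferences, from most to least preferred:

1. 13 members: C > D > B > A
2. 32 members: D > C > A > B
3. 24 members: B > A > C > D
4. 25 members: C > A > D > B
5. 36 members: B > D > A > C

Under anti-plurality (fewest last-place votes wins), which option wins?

A

Last-place votes: A 13, D 24, C 36, B 57.
A is ranked last by the fewest voters, so A wins.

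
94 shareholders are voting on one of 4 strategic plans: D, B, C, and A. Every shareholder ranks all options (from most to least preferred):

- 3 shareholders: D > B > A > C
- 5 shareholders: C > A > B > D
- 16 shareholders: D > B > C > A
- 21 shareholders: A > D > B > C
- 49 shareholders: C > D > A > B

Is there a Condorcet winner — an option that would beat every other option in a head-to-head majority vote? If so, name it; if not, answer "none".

C vs D: 54–40 for C.
C vs B: 54–40 for C.
C vs A: 70–24 for C.
C beats every other option head-to-head.

C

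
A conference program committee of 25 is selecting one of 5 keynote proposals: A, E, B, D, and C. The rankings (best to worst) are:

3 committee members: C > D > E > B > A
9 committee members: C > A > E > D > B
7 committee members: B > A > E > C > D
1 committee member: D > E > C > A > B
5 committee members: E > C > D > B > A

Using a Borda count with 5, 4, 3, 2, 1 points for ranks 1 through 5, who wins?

C

A: 3·1 + 9·4 + 7·4 + 1·2 + 5·1 = 74
E: 3·3 + 9·3 + 7·3 + 1·4 + 5·5 = 86
B: 3·2 + 9·1 + 7·5 + 1·1 + 5·2 = 61
D: 3·4 + 9·2 + 7·1 + 1·5 + 5·3 = 57
C: 3·5 + 9·5 + 7·2 + 1·3 + 5·4 = 97
C has the highest Borda score (97).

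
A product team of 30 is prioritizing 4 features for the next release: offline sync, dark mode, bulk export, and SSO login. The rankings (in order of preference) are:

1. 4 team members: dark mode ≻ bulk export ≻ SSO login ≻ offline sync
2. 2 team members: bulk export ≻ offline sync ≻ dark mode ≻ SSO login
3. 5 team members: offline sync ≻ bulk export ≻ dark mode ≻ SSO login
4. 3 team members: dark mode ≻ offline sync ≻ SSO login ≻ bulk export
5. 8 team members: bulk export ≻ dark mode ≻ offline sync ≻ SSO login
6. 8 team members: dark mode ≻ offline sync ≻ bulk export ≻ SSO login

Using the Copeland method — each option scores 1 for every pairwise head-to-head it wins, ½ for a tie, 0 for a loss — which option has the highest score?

offline sync: beats bulk export and SSO login; loses to dark mode → score 2.
dark mode: beats offline sync and SSO login; ties bulk export → score 2.5.
bulk export: beats SSO login; ties dark mode; loses to offline sync → score 1.5.
SSO login: loses to offline sync, dark mode, and bulk export → score 0.
dark mode has the best pairwise record.

dark mode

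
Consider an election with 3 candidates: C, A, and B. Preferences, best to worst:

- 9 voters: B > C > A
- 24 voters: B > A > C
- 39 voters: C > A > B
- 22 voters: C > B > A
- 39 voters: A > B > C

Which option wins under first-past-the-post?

C

First-place votes: C 61, A 39, B 33.
C has the most first-place votes.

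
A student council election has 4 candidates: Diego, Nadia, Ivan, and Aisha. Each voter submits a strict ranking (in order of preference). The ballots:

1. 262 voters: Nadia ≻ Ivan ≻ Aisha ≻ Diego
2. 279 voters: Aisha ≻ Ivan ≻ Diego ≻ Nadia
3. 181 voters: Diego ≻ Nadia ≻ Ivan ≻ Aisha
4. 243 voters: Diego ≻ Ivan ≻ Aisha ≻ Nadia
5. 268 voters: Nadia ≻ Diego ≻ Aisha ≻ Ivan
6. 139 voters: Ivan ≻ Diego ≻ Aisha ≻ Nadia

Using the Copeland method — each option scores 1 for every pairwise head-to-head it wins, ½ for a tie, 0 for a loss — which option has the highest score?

Diego

Diego: beats Nadia, Ivan, and Aisha → score 3.
Nadia: beats Ivan and Aisha; loses to Diego → score 2.
Ivan: beats Aisha; loses to Diego and Nadia → score 1.
Aisha: loses to Diego, Nadia, and Ivan → score 0.
Diego has the best pairwise record.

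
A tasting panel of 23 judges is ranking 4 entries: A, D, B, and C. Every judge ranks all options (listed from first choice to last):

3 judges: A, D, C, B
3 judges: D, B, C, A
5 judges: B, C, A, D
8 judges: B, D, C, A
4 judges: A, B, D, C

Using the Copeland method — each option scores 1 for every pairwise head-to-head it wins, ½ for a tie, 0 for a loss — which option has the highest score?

A: beats D; loses to B and C → score 1.
D: beats C; loses to A and B → score 1.
B: beats A, D, and C → score 3.
C: beats A; loses to D and B → score 1.
B has the best pairwise record.

B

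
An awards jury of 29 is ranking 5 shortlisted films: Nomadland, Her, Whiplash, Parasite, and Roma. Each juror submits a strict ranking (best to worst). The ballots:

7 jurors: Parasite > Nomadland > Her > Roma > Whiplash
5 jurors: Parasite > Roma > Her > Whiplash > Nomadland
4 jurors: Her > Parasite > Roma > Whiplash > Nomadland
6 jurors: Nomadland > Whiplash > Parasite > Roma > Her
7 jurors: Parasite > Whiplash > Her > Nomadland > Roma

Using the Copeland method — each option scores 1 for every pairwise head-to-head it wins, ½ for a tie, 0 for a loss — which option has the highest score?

Nomadland: beats Roma; loses to Her, Whiplash, and Parasite → score 1.
Her: beats Nomadland, Whiplash, and Roma; loses to Parasite → score 3.
Whiplash: beats Nomadland; loses to Her, Parasite, and Roma → score 1.
Parasite: beats Nomadland, Her, Whiplash, and Roma → score 4.
Roma: beats Whiplash; loses to Nomadland, Her, and Parasite → score 1.
Parasite has the best pairwise record.

Parasite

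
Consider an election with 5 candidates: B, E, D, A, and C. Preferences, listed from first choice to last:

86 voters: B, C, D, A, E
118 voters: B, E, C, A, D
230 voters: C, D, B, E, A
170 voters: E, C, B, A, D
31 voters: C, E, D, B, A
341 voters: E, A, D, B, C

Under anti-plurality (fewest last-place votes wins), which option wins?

Last-place votes: B 0, E 86, D 288, A 261, C 341.
B is ranked last by the fewest voters, so B wins.

B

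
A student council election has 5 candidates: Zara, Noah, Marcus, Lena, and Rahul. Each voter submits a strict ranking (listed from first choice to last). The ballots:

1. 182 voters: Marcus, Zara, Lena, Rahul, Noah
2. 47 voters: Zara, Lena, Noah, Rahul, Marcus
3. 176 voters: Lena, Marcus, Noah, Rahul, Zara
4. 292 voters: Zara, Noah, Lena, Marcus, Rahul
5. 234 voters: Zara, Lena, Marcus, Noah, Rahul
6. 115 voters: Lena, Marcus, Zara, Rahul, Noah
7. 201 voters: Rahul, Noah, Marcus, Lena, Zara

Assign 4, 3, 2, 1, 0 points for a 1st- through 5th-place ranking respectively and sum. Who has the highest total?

Zara: 182·3 + 47·4 + 176·0 + 292·4 + 234·4 + 115·2 + 201·0 = 3068
Noah: 182·0 + 47·2 + 176·2 + 292·3 + 234·1 + 115·0 + 201·3 = 2159
Marcus: 182·4 + 47·0 + 176·3 + 292·1 + 234·2 + 115·3 + 201·2 = 2763
Lena: 182·2 + 47·3 + 176·4 + 292·2 + 234·3 + 115·4 + 201·1 = 3156
Rahul: 182·1 + 47·1 + 176·1 + 292·0 + 234·0 + 115·1 + 201·4 = 1324
Lena has the highest Borda score (3156).

Lena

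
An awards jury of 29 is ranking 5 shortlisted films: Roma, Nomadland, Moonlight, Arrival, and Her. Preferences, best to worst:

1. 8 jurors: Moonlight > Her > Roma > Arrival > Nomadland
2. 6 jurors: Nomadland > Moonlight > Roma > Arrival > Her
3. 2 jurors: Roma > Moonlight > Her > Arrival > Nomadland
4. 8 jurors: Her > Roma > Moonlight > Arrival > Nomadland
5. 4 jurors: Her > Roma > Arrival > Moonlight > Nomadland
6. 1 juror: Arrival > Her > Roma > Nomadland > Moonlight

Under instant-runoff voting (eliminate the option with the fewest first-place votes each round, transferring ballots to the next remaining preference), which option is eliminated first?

Arrival

Round 1: Roma 2, Nomadland 6, Moonlight 8, Arrival 1, Her 12. Eliminate Arrival.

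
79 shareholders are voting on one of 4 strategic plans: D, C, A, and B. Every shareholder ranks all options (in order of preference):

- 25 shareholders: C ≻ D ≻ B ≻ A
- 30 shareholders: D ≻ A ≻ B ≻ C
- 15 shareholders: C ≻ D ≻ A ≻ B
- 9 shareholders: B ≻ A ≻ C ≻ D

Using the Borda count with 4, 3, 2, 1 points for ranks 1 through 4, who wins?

D

D: 25·3 + 30·4 + 15·3 + 9·1 = 249
C: 25·4 + 30·1 + 15·4 + 9·2 = 208
A: 25·1 + 30·3 + 15·2 + 9·3 = 172
B: 25·2 + 30·2 + 15·1 + 9·4 = 161
D has the highest Borda score (249).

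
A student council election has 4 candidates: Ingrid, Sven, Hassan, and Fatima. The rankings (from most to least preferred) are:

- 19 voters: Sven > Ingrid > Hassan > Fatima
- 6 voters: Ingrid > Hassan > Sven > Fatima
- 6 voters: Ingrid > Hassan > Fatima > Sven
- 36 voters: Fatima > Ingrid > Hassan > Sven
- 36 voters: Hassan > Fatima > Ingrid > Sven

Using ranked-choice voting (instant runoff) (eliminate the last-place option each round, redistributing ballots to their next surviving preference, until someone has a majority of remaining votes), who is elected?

Hassan

Round 1: Ingrid 12, Sven 19, Hassan 36, Fatima 36. Eliminate Ingrid.
Round 2: Sven 19, Hassan 48, Fatima 36. Eliminate Sven.
Round 3: Hassan 67, Fatima 36. Hassan has a majority.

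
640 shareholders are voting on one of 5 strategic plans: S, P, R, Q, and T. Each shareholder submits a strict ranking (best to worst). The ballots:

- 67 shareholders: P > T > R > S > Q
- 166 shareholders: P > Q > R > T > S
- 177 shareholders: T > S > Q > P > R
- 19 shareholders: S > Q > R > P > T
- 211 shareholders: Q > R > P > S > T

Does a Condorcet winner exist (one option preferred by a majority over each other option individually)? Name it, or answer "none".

Q

Q vs S: 377–263 for Q.
Q vs P: 407–233 for Q.
Q vs R: 573–67 for Q.
Q vs T: 396–244 for Q.
Q beats every other option head-to-head.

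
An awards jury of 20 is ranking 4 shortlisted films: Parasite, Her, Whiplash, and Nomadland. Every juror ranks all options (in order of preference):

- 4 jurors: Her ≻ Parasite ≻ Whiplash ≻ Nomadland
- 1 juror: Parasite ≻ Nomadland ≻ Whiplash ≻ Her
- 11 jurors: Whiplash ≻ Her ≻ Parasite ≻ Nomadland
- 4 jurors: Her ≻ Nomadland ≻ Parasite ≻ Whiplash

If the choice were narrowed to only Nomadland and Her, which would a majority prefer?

Voters preferring Nomadland to Her: 1; preferring Her to Nomadland: 19.
Her wins the head-to-head.

Her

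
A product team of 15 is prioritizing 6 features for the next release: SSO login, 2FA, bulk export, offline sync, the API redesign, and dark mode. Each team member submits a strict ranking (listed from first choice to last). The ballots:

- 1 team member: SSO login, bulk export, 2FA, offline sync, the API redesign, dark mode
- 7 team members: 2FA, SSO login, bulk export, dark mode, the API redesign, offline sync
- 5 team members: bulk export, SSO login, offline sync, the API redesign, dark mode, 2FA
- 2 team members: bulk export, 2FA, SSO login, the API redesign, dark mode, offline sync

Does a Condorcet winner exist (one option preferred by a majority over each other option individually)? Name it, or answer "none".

Checking pairwise contests:
2FA beats SSO login 9–6.
bulk export beats 2FA 8–7.
SSO login beats bulk export 8–7.
SSO login beats offline sync 15–0.
SSO login beats the API redesign 15–0.
SSO login beats dark mode 15–0.
Every option loses at least one head-to-head, so there is no Condorcet winner.

none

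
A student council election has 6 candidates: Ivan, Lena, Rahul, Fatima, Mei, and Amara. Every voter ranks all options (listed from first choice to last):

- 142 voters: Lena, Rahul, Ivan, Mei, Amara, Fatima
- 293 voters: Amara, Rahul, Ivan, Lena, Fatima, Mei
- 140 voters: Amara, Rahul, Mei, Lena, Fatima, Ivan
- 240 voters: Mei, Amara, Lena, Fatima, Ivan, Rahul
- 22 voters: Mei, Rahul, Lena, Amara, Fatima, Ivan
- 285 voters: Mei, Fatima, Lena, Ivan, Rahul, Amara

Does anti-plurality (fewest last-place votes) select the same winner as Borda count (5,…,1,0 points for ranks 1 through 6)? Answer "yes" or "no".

Anti-plurality — last-place votes: Ivan 162, Lena 0, Rahul 240, Fatima 142, Mei 293, Amara 285. Winner: Lena.
Borda — scores: Ivan 2115, Lena 3217, Rahul 2673, Fatima 2075, Mei 3439, Amara 3311. Winner: Mei.
The two methods disagree.

no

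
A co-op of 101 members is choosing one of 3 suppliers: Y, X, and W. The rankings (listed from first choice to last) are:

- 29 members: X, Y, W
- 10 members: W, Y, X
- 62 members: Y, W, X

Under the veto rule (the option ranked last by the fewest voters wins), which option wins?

Last-place votes: Y 0, X 72, W 29.
Y is ranked last by the fewest voters, so Y wins.

Y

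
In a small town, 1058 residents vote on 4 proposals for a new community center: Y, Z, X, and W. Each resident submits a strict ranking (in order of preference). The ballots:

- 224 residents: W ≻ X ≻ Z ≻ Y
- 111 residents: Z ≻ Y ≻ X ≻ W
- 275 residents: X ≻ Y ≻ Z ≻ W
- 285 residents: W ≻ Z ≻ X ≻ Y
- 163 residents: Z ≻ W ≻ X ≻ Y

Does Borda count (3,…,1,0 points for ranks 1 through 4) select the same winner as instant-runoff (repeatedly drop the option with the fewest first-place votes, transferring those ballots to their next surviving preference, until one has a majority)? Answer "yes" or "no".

no

Borda — scores: Y 772, Z 1891, X 1832, W 1853. Winner: Z.
Instant-runoff — R1 Y 0, Z 274, X 275, W 509 (Y out); R2 Z 274, X 275, W 509 (Z out); R3 X 386, W 672 (W winner). Winner: W.
The two methods disagree.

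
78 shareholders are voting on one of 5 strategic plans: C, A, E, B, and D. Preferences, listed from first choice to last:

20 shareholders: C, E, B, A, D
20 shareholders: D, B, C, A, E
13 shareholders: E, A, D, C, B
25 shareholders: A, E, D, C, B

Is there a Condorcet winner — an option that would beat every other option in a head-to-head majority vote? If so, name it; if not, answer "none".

none

Checking pairwise contests:
D beats C 58–20.
C beats A 40–38.
C beats E 40–38.
C beats B 58–20.
A beats D 58–20.
Every option loses at least one head-to-head, so there is no Condorcet winner.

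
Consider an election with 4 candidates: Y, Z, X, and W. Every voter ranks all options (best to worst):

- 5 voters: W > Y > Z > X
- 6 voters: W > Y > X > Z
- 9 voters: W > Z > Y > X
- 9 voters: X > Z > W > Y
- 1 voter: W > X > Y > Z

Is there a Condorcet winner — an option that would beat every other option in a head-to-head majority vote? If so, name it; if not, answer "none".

W vs Y: 30–0 for W.
W vs Z: 21–9 for W.
W vs X: 21–9 for W.
W beats every other option head-to-head.

W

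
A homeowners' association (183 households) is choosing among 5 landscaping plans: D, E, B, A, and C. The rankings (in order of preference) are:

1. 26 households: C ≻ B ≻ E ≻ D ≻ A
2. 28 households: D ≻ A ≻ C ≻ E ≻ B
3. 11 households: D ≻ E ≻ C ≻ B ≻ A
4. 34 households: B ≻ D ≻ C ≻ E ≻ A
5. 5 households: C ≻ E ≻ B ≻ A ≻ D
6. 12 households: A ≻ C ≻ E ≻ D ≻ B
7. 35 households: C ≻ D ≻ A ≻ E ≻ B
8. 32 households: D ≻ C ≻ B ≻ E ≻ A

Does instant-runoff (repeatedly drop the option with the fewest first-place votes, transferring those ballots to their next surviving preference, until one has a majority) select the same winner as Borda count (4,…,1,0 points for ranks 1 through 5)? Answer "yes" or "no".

no

Instant-runoff — R1 D 71, E 0, B 34, A 12, C 66 (E out); R2 D 71, B 34, A 12, C 66 (A out); R3 D 71, B 34, C 78 (B out); R4 D 105, C 78 (D winner). Winner: D.
Borda — scores: D 529, E 253, B 299, A 207, C 542. Winner: C.
The two methods disagree.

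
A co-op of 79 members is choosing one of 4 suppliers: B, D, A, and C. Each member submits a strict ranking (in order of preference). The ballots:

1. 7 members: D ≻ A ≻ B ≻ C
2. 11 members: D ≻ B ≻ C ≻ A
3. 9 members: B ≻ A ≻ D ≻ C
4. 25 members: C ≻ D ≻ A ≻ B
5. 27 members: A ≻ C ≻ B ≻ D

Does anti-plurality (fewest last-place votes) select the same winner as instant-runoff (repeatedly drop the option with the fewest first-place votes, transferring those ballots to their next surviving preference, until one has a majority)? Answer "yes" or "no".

yes

Anti-plurality — last-place votes: B 25, D 27, A 11, C 16. Winner: A.
Instant-runoff — R1 B 9, D 18, A 27, C 25 (B out); R2 D 18, A 36, C 25 (D out); R3 A 43, C 36 (A winner). Winner: A.
The two methods agree.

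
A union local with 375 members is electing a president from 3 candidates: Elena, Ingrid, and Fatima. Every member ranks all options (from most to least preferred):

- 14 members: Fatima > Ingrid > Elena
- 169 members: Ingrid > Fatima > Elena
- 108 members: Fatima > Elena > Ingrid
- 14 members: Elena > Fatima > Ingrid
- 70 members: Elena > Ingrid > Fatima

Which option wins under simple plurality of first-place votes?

First-place votes: Elena 84, Ingrid 169, Fatima 122.
Ingrid has the most first-place votes.

Ingrid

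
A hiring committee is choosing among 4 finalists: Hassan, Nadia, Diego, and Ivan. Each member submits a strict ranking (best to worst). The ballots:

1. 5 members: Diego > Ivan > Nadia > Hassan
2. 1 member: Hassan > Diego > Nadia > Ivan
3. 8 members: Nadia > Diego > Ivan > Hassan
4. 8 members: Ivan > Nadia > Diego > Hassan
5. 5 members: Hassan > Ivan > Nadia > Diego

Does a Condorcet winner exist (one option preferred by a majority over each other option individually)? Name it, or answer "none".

none

Checking pairwise contests:
Nadia beats Hassan 21–6.
Ivan beats Nadia 18–9.
Nadia beats Diego 21–6.
Diego beats Ivan 14–13.
Every option loses at least one head-to-head, so there is no Condorcet winner.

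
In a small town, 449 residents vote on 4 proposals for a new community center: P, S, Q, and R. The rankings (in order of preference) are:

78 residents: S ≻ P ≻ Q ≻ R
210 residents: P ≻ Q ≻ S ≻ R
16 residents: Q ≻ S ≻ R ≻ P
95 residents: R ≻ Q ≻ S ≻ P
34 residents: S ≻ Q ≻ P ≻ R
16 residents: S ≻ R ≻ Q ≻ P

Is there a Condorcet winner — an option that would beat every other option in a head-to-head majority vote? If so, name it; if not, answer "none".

Checking pairwise contests:
S beats P 239–210.
Q beats S 321–128.
P beats Q 288–161.
P beats R 322–127.
Every option loses at least one head-to-head, so there is no Condorcet winner.

none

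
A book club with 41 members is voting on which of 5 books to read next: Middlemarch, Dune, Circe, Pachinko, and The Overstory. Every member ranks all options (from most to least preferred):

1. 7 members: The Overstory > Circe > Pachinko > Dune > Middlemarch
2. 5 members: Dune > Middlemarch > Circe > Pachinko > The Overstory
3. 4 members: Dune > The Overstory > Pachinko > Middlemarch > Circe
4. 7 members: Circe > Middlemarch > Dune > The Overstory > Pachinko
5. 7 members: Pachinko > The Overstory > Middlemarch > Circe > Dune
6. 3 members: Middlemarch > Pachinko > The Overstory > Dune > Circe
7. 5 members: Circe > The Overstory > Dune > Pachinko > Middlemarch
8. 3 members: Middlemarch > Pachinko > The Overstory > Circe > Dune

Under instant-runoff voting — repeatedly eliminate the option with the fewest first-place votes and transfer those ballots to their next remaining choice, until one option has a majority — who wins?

Circe

Round 1: Middlemarch 6, Dune 9, Circe 12, Pachinko 7, The Overstory 7. Eliminate Middlemarch.
Round 2: Dune 9, Circe 12, Pachinko 13, The Overstory 7. Eliminate The Overstory.
Round 3: Dune 9, Circe 19, Pachinko 13. Eliminate Dune.
Round 4: Circe 24, Pachinko 17. Circe has a majority.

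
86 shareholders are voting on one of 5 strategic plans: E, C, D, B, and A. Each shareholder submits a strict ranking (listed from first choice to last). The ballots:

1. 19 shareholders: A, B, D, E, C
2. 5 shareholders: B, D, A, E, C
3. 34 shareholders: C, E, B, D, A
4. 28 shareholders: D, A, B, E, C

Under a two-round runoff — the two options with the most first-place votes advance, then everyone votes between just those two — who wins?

Round 1 first-place votes: E 0, C 34, D 28, B 5, A 19.
C and D advance.
Runoff: C is preferred to D by 34 voters; D by 52.
D wins the runoff.

D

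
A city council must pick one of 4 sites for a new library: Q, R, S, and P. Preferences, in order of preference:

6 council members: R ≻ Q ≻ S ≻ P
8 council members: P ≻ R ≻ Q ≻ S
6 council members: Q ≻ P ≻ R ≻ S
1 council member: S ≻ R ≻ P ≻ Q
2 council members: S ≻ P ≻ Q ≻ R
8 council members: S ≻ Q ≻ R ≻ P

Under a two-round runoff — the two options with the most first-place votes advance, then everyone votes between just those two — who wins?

S

Round 1 first-place votes: Q 6, R 6, S 11, P 8.
S and P advance.
Runoff: S is preferred to P by 17 voters; P by 14.
S wins the runoff.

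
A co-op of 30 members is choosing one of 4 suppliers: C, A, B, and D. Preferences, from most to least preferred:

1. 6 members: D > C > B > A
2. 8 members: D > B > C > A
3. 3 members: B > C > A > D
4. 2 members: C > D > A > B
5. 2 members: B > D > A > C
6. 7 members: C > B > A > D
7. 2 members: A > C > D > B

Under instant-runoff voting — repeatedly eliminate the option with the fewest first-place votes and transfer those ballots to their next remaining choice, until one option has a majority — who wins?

Round 1: C 9, A 2, B 5, D 14. Eliminate A.
Round 2: C 11, B 5, D 14. Eliminate B.
Round 3: C 14, D 16. D has a majority.

D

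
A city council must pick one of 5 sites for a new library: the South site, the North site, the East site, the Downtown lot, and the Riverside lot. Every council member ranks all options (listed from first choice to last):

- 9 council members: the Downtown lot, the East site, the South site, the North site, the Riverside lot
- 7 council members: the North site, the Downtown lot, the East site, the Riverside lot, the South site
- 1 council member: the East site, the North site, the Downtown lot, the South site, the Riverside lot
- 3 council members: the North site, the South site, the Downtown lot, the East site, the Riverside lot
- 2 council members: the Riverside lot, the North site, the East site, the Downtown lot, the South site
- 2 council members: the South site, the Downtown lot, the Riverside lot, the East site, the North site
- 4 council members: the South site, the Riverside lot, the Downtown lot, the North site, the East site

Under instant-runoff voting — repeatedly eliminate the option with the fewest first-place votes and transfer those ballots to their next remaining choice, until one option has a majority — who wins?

Round 1: the South site 6, the North site 10, the East site 1, the Downtown lot 9, the Riverside lot 2. Eliminate the East site.
Round 2: the South site 6, the North site 11, the Downtown lot 9, the Riverside lot 2. Eliminate the Riverside lot.
Round 3: the South site 6, the North site 13, the Downtown lot 9. Eliminate the South site.
Round 4: the North site 13, the Downtown lot 15. The Downtown lot has a majority.

the Downtown lot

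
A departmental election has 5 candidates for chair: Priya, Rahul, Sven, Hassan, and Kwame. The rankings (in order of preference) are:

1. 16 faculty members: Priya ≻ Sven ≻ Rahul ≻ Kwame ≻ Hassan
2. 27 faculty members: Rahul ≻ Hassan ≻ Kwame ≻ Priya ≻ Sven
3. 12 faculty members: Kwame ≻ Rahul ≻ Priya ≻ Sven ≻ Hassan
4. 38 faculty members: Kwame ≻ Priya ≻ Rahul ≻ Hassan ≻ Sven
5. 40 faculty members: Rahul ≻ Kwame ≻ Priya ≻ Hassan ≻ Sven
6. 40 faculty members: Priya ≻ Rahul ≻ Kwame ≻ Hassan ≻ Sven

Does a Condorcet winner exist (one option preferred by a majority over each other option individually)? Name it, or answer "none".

Checking pairwise contests:
Kwame beats Priya 117–56.
Priya beats Rahul 94–79.
Priya beats Sven 173–0.
Priya beats Hassan 146–27.
Rahul beats Kwame 123–50.
Every option loses at least one head-to-head, so there is no Condorcet winner.

none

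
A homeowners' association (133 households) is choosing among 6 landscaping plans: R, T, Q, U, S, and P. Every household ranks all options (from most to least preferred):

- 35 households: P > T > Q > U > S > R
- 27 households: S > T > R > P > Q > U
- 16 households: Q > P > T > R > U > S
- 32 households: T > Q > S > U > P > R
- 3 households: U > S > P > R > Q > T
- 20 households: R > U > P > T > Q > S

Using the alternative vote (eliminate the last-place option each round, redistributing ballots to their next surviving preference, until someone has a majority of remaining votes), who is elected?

P

Round 1: R 20, T 32, Q 16, U 3, S 27, P 35. Eliminate U.
Round 2: R 20, T 32, Q 16, S 30, P 35. Eliminate Q.
Round 3: R 20, T 32, S 30, P 51. Eliminate R.
Round 4: T 32, S 30, P 71. P has a majority.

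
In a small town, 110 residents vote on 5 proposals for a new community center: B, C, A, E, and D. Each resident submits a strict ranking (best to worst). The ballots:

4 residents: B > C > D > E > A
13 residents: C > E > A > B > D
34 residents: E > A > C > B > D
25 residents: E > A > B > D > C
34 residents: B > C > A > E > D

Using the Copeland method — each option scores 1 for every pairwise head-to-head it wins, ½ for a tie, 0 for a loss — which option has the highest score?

E

B: beats C and D; loses to A and E → score 2.
C: beats D; loses to B, A, and E → score 1.
A: beats B, C, and D; loses to E → score 3.
E: beats B, C, A, and D → score 4.
D: loses to B, C, A, and E → score 0.
E has the best pairwise record.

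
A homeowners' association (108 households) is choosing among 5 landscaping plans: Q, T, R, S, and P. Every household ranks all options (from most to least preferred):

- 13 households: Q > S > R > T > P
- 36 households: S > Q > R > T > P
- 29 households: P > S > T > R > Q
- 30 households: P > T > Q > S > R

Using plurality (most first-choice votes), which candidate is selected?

First-place votes: Q 13, T 0, R 0, S 36, P 59.
P has the most first-place votes.

P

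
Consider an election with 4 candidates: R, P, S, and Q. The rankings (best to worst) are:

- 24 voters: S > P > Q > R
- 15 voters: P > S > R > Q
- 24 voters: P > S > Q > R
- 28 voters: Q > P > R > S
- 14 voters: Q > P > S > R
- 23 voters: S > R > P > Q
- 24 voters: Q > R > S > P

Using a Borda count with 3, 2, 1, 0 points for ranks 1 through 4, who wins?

R: 24·0 + 15·1 + 24·0 + 28·1 + 14·0 + 23·2 + 24·2 = 137
P: 24·2 + 15·3 + 24·3 + 28·2 + 14·2 + 23·1 + 24·0 = 272
S: 24·3 + 15·2 + 24·2 + 28·0 + 14·1 + 23·3 + 24·1 = 257
Q: 24·1 + 15·0 + 24·1 + 28·3 + 14·3 + 23·0 + 24·3 = 246
P has the highest Borda score (272).

P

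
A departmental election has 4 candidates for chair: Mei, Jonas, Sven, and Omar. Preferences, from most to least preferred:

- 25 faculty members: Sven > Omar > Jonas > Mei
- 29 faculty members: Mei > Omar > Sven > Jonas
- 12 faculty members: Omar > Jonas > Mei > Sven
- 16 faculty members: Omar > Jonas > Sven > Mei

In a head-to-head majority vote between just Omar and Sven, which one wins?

Voters preferring Omar to Sven: 57; preferring Sven to Omar: 25.
Omar wins the head-to-head.

Omar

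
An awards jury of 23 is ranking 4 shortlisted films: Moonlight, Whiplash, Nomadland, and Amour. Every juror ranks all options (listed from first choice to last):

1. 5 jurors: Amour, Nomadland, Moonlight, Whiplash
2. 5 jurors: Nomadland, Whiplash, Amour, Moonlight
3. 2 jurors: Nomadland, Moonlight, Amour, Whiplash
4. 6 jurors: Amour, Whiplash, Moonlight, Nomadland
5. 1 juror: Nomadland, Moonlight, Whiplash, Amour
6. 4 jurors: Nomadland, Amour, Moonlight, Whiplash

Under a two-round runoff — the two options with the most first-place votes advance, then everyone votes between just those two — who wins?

Round 1 first-place votes: Moonlight 0, Whiplash 0, Nomadland 12, Amour 11.
Nomadland and Amour advance.
Runoff: Nomadland is preferred to Amour by 12 voters; Amour by 11.
Nomadland wins the runoff.

Nomadland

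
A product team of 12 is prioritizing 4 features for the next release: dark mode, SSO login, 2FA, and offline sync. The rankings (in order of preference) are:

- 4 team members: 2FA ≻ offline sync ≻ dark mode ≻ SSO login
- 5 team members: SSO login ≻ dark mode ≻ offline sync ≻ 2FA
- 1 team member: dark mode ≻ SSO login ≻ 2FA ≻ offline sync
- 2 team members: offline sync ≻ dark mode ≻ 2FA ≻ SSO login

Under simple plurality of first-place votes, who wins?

First-place votes: dark mode 1, SSO login 5, 2FA 4, offline sync 2.
SSO login has the most first-place votes.

SSO login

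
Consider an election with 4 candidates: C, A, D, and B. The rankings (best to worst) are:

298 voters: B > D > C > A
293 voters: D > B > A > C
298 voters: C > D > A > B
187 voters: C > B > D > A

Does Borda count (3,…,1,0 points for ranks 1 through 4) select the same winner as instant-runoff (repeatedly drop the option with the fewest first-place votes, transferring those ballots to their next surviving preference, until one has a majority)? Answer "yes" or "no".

no

Borda — scores: C 1753, A 591, D 2258, B 1854. Winner: D.
Instant-runoff — R1 C 485, A 0, D 293, B 298 (A out); R2 C 485, D 293, B 298 (D out); R3 C 485, B 591 (B winner). Winner: B.
The two methods disagree.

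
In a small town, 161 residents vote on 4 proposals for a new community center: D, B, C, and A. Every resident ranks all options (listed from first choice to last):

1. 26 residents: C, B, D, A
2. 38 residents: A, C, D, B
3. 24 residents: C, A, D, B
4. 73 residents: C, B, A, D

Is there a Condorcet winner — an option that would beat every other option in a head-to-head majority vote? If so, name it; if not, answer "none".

C vs D: 161–0 for C.
C vs B: 161–0 for C.
C vs A: 123–38 for C.
C beats every other option head-to-head.

C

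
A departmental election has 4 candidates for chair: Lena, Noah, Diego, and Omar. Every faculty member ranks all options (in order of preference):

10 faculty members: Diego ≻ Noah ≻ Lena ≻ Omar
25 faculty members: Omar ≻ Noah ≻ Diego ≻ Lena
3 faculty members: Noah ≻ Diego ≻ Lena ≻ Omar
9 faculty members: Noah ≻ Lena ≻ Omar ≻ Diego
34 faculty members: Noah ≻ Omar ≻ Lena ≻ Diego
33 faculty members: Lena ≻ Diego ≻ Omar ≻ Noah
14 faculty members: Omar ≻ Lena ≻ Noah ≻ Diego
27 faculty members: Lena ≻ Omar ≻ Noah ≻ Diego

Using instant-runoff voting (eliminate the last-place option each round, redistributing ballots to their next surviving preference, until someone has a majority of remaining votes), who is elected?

Noah

Round 1: Lena 60, Noah 46, Diego 10, Omar 39. Eliminate Diego.
Round 2: Lena 60, Noah 56, Omar 39. Eliminate Omar.
Round 3: Lena 74, Noah 81. Noah has a majority.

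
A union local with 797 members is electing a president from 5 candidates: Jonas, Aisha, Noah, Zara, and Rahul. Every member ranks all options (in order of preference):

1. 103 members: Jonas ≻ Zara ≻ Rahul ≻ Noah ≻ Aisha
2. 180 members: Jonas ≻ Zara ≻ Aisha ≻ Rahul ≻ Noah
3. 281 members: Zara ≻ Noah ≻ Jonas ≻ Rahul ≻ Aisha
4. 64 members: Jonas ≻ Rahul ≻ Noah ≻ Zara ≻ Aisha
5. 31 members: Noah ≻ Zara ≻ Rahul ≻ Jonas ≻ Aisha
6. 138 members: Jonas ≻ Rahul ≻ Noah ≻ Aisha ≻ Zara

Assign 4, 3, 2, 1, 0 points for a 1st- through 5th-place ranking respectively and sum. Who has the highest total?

Jonas: 103·4 + 180·4 + 281·2 + 64·4 + 31·1 + 138·4 = 2533
Aisha: 103·0 + 180·2 + 281·0 + 64·0 + 31·0 + 138·1 = 498
Noah: 103·1 + 180·0 + 281·3 + 64·2 + 31·4 + 138·2 = 1474
Zara: 103·3 + 180·3 + 281·4 + 64·1 + 31·3 + 138·0 = 2130
Rahul: 103·2 + 180·1 + 281·1 + 64·3 + 31·2 + 138·3 = 1335
Jonas has the highest Borda score (2533).

Jonas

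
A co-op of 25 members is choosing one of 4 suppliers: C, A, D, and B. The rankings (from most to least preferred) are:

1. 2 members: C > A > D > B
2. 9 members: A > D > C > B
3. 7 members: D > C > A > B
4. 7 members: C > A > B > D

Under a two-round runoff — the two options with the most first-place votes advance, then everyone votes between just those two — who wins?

C

Round 1 first-place votes: C 9, A 9, D 7, B 0.
C and A advance.
Runoff: C is preferred to A by 16 voters; A by 9.
C wins the runoff.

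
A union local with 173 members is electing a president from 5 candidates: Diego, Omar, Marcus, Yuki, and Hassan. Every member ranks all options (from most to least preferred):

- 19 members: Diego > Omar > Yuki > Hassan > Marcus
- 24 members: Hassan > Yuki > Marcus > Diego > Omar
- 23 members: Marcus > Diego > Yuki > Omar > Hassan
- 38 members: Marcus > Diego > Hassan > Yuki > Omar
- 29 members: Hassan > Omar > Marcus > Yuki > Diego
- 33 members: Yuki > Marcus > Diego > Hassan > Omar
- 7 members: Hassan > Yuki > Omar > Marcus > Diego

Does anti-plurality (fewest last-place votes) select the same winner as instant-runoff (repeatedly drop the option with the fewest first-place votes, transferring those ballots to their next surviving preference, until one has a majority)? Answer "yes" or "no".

Anti-plurality — last-place votes: Diego 36, Omar 95, Marcus 19, Yuki 0, Hassan 23. Winner: Yuki.
Instant-runoff — R1 Diego 19, Omar 0, Marcus 61, Yuki 33, Hassan 60 (Omar out); R2 Diego 19, Marcus 61, Yuki 33, Hassan 60 (Diego out); R3 Marcus 61, Yuki 52, Hassan 60 (Yuki out); R4 Marcus 94, Hassan 79 (Marcus winner). Winner: Marcus.
The two methods disagree.

no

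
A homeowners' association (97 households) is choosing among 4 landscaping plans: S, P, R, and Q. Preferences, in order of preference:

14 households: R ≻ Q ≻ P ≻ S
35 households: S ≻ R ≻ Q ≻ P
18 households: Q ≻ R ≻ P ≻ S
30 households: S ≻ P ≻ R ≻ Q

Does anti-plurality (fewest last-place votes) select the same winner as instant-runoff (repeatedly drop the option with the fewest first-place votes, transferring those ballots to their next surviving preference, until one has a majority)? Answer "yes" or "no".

no

Anti-plurality — last-place votes: S 32, P 35, R 0, Q 30. Winner: R.
Instant-runoff — R1 S 65, P 0, R 14, Q 18 (S winner). Winner: S.
The two methods disagree.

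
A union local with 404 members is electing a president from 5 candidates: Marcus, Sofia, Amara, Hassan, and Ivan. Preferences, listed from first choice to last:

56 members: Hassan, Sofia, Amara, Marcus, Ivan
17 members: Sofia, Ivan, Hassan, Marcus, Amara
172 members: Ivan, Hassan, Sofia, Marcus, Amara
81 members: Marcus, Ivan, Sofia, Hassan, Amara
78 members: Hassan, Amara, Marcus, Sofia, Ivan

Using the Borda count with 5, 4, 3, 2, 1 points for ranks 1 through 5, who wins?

Hassan

Marcus: 56·2 + 17·2 + 172·2 + 81·5 + 78·3 = 1129
Sofia: 56·4 + 17·5 + 172·3 + 81·3 + 78·2 = 1224
Amara: 56·3 + 17·1 + 172·1 + 81·1 + 78·4 = 750
Hassan: 56·5 + 17·3 + 172·4 + 81·2 + 78·5 = 1571
Ivan: 56·1 + 17·4 + 172·5 + 81·4 + 78·1 = 1386
Hassan has the highest Borda score (1571).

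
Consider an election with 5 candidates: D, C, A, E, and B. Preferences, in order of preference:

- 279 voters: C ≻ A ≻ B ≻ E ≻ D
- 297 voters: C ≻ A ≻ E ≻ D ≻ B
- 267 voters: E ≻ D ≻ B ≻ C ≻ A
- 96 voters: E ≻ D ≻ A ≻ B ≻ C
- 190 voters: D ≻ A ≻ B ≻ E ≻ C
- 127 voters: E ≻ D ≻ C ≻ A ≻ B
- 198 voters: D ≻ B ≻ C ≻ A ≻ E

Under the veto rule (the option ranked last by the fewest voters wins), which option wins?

Last-place votes: D 279, C 286, A 267, E 198, B 424.
E is ranked last by the fewest voters, so E wins.

E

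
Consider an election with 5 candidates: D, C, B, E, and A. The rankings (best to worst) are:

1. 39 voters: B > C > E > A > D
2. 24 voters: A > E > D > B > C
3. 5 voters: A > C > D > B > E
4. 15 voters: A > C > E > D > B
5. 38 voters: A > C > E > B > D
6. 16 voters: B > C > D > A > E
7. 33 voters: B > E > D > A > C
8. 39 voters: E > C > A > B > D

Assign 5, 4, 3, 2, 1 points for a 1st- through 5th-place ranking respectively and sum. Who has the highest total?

D: 39·1 + 24·3 + 5·3 + 15·2 + 38·1 + 16·3 + 33·3 + 39·1 = 380
C: 39·4 + 24·1 + 5·4 + 15·4 + 38·4 + 16·4 + 33·1 + 39·4 = 665
B: 39·5 + 24·2 + 5·2 + 15·1 + 38·2 + 16·5 + 33·5 + 39·2 = 667
E: 39·3 + 24·4 + 5·1 + 15·3 + 38·3 + 16·1 + 33·4 + 39·5 = 720
A: 39·2 + 24·5 + 5·5 + 15·5 + 38·5 + 16·2 + 33·2 + 39·3 = 703
E has the highest Borda score (720).

E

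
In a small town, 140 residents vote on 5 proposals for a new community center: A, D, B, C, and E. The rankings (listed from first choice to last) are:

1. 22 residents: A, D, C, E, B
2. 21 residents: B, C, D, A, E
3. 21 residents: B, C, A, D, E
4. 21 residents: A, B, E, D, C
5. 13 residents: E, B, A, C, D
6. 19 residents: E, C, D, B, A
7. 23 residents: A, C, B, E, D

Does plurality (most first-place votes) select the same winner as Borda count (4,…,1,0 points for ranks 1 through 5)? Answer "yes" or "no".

Plurality — first-place votes: A 66, D 0, B 42, C 0, E 32. Winner: A.
Borda — scores: A 353, D 188, B 335, C 309, E 215. Winner: A.
The two methods agree.

yes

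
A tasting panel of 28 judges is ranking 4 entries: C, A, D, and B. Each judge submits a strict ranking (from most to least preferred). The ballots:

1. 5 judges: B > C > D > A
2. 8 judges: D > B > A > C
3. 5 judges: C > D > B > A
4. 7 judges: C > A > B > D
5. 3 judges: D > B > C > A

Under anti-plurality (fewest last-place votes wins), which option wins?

B

Last-place votes: C 8, A 13, D 7, B 0.
B is ranked last by the fewest voters, so B wins.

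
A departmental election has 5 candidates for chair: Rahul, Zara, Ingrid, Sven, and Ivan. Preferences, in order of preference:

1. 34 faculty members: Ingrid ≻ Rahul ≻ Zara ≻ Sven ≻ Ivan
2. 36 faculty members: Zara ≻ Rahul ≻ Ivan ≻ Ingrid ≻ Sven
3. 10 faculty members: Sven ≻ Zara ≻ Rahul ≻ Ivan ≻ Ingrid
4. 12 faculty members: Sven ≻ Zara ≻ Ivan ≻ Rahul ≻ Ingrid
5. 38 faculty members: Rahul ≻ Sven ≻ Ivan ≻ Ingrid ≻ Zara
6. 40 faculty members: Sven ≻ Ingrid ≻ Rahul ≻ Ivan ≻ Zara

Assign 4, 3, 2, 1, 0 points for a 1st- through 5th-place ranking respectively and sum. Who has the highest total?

Rahul

Rahul: 34·3 + 36·3 + 10·2 + 12·1 + 38·4 + 40·2 = 474
Zara: 34·2 + 36·4 + 10·3 + 12·3 + 38·0 + 40·0 = 278
Ingrid: 34·4 + 36·1 + 10·0 + 12·0 + 38·1 + 40·3 = 330
Sven: 34·1 + 36·0 + 10·4 + 12·4 + 38·3 + 40·4 = 396
Ivan: 34·0 + 36·2 + 10·1 + 12·2 + 38·2 + 40·1 = 222
Rahul has the highest Borda score (474).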